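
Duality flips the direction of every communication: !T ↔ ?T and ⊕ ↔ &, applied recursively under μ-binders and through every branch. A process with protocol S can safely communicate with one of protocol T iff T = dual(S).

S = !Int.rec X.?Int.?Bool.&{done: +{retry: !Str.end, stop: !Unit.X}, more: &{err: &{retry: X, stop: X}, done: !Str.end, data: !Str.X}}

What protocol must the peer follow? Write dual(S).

!Int → ?Int
  rec X → rec X  (rec unchanged)
    ?Int → !Int
      ?Bool → !Bool
        &{done,more} → +{done,more}  (&→⊕)
          [done]
            +{retry,stop} → &{retry,stop}  (⊕→&)
              [retry]
                !Str → ?Str
                  end self-dual
              [stop]
                !Unit → ?Unit
                  X self-dual
          [more]
            &{err,done,data} → +{err,done,data}  (&→⊕)
              [err]
                &{retry,stop} → +{retry,stop}  (&→⊕)
                  [retry]
                    X self-dual
                  [stop]
                    X self-dual
              [done]
                !Str → ?Str
                  end self-dual
              [data]
                !Str → ?Str
                  X self-dual

?Int.rec X.!Int.!Bool.+{done: &{retry: ?Str.end, stop: ?Unit.X}, more: +{err: +{retry: X, stop: X}, done: ?Str.end, data: ?Str.X}}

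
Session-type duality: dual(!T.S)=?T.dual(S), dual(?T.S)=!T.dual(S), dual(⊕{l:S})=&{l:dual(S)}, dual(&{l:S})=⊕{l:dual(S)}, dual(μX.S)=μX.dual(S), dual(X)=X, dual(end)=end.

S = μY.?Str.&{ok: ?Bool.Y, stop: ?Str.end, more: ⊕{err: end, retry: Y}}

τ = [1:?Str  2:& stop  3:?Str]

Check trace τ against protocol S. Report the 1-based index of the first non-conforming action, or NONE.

NONE

@1 ?Str  ✓  residual = &{ok: ?Bool.μY.…, stop: ?Str.end, more: ⊕{err: end, retry: μY.…}}
@2 & stop  ✓  residual = ?Str.end
@3 ?Str  ✓  residual = end
τ conforms to S (length 3)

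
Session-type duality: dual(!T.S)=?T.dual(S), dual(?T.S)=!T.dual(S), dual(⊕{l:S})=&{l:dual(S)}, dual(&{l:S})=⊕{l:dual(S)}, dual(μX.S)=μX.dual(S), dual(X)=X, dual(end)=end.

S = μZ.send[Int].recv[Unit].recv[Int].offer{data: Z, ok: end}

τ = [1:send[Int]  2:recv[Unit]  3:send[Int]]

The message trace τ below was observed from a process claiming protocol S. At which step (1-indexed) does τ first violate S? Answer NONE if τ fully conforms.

@1 send[Int]  ✓  residual = recv[Unit].recv[Int].offer{data: μZ.…, ok: end}
@2 recv[Unit]  ✓  residual = recv[Int].offer{data: μZ.…, ok: end}
@3 got send[Int], protocol expects recv[Int]  ✗

3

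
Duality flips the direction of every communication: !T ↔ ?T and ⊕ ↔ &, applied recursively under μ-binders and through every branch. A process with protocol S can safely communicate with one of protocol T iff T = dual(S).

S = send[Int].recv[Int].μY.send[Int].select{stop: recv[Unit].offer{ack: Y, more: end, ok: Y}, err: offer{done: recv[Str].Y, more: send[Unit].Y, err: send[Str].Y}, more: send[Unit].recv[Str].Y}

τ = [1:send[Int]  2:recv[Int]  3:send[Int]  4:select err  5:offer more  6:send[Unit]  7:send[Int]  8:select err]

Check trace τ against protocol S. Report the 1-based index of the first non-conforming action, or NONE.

[1] send[Int]  match  state: recv[Int].μY.…
[2] recv[Int]  match  state: μY.…
[3] send[Int]  match  state: select{stop: recv[Unit].offer{ack: μY.…, more: end, ok: μY.…}, err: offer{done: recv[Str].μY.…, more: send[Unit].μY.…, err: send[Str].μY.…}, more: send[Unit].recv[Str].μY.…}
[4] select err  match  state: offer{done: recv[Str].μY.…, more: send[Unit].μY.…, err: send[Str].μY.…}
[5] offer more  match  state: send[Unit].μY.…
[6] send[Unit]  match  state: μY.…
[7] send[Int]  match  state: select{stop: recv[Unit].offer{ack: μY.…, more: end, ok: μY.…}, err: offer{done: recv[Str].μY.…, more: send[Unit].μY.…, err: send[Str].μY.…}, more: send[Unit].recv[Str].μY.…}
[8] select err  match  state: offer{done: recv[Str].μY.…, more: send[Unit].μY.…, err: send[Str].μY.…}
τ conforms to S (length 8)

NONE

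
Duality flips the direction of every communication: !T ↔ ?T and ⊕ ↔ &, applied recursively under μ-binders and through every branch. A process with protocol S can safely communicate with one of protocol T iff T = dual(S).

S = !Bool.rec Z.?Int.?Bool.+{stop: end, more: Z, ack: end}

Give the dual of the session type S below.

?Bool.rec Z.!Int.!Bool.&{stop: end, more: Z, ack: end}

!Bool ↦ ?Bool
  rec Z ↦ rec Z  (binder kept)
    ?Int ↦ !Int
      ?Bool ↦ !Bool
        +{stop,more,ack} ↦ &{stop,more,ack}  (⊕→&)
          • stop:
            end ↦ end
          • more:
            Z ↦ Z
          • ack:
            end ↦ end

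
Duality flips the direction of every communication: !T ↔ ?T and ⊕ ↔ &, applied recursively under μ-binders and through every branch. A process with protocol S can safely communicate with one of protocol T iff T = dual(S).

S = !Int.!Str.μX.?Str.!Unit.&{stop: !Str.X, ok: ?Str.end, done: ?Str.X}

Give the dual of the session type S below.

?Int.?Str.μX.!Str.?Unit.⊕{stop: ?Str.X, ok: !Str.end, done: !Str.X}

!Int ↦ ?Int
  !Str ↦ ?Str
    μX ↦ μX  (μ self-dual)
      ?Str ↦ !Str
        !Unit ↦ ?Unit
          &{stop,ok,done} ↦ ⊕{stop,ok,done}  (offer→select)
            [stop]
              !Str ↦ ?Str
                dual(X) = X
            [ok]
              ?Str ↦ !Str
                dual(end) = end
            [done]
              ?Str ↦ !Str
                dual(X) = X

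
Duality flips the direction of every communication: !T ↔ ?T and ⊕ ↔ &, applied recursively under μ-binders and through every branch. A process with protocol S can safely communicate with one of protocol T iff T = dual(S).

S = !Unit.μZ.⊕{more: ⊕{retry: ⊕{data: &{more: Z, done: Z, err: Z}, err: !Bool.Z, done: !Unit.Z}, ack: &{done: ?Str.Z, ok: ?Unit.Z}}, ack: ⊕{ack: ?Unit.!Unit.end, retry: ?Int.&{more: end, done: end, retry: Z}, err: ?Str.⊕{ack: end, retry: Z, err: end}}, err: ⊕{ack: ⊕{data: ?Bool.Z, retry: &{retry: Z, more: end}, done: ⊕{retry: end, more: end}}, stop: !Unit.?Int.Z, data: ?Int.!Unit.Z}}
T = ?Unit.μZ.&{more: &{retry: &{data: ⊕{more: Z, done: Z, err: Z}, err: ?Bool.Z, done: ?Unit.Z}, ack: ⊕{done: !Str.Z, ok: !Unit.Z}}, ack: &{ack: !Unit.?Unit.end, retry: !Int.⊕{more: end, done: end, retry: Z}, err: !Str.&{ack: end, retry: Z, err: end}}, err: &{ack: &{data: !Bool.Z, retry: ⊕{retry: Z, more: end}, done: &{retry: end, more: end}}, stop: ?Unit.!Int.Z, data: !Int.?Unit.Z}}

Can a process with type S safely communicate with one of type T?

!Unit vs ?Unit  match
  μZ vs μZ  match (μ self-dual)
    ⊕{more,ack,err} vs &{more,ack,err}  match same labels
      [more]
        ⊕{retry,ack} vs &{retry,ack}  match same labels
          [retry]
            ⊕{data,err,done} vs &{data,err,done}  match same labels
              [data]
                &{more,done,err} vs ⊕{more,done,err}  match same labels
                  [more]
                    Z vs Z  match
                  [done]
                    Z vs Z  match
                  [err]
                    Z vs Z  match
              [err]
                !Bool vs ?Bool  match
                  Z vs Z  match
              [done]
                !Unit vs ?Unit  match
                  Z vs Z  match
          [ack]
            &{done,ok} vs ⊕{done,ok}  match same labels
              [done]
                ?Str vs !Str  match
                  Z vs Z  match
              [ok]
                ?Unit vs !Unit  match
                  Z vs Z  match
      [ack]
        ⊕{ack,retry,err} vs &{ack,retry,err}  match same labels
          [ack]
            ?Unit vs !Unit  match
              !Unit vs ?Unit  match
                end vs end  match
          [retry]
            ?Int vs !Int  match
              &{more,done,retry} vs ⊕{more,done,retry}  match same labels
                [more]
                  end vs end  match
                [done]
                  end vs end  match
                [retry]
                  Z vs Z  match
          [err]
            ?Str vs !Str  match
              ⊕{ack,retry,err} vs &{ack,retry,err}  match same labels
                [ack]
                  end vs end  match
                [retry]
                  Z vs Z  match
                [err]
                  end vs end  match
      [err]
        ⊕{ack,stop,data} vs &{ack,stop,data}  match same labels
          [ack]
            ⊕{data,retry,done} vs &{data,retry,done}  match same labels
              [data]
                ?Bool vs !Bool  match
                  Z vs Z  match
              [retry]
                &{retry,more} vs ⊕{retry,more}  match same labels
                  [retry]
                    Z vs Z  match
                  [more]
                    end vs end  match
              [done]
                ⊕{retry,more} vs &{retry,more}  match same labels
                  [retry]
                    end vs end  match
                  [more]
                    end vs end  match
          [stop]
            !Unit vs ?Unit  match
              ?Int vs !Int  match
                Z vs Z  match
          [data]
            ?Int vs !Int  match
              !Unit vs ?Unit  match
                Z vs Z  match

YES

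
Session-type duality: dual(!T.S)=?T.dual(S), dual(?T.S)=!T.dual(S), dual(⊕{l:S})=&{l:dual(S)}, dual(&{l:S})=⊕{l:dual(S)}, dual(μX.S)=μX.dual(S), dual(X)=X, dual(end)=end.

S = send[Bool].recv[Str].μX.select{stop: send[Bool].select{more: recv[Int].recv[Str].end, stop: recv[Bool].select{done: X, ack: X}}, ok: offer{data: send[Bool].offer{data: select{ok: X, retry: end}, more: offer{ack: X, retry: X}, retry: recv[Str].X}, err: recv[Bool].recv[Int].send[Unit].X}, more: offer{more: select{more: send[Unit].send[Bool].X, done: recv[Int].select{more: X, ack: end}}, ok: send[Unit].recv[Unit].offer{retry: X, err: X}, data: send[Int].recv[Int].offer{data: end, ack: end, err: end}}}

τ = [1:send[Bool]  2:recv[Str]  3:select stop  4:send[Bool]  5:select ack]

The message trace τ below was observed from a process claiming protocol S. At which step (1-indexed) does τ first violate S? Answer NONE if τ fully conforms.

step 1: send[Bool]  match  state: recv[Str].μX.…
step 2: recv[Str]  match  state: μX.…
step 3: select stop  match  state: send[Bool].select{more: recv[Int].recv[Str].end, stop: recv[Bool].select{done: μX.…, ack: μX.…}}
step 4: send[Bool]  match  state: select{more: recv[Int].recv[Str].end, stop: recv[Bool].select{done: μX.…, ack: μX.…}}
step 5: got select ack, protocol expects select more or select stop  ✗

5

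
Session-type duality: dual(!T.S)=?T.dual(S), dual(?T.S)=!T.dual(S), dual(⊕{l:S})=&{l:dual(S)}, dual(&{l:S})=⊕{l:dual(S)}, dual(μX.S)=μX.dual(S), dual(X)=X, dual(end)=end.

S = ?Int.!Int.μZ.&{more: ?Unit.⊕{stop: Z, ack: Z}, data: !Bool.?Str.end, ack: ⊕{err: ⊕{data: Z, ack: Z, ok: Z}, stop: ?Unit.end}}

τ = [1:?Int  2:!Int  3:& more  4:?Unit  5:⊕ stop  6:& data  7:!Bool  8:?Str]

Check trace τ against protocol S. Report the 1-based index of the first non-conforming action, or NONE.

[1] ?Int  ✓  state: !Int.μZ.…
[2] !Int  ✓  state: μZ.…
[3] & more  ✓  state: ?Unit.⊕{stop: μZ.…, ack: μZ.…}
[4] ?Unit  ✓  state: ⊕{stop: μZ.…, ack: μZ.…}
[5] ⊕ stop  ✓  state: μZ.…
[6] & data  ✓  state: !Bool.?Str.end
[7] !Bool  ✓  state: ?Str.end
[8] ?Str  ✓  state: end
all 8 steps conform

NONE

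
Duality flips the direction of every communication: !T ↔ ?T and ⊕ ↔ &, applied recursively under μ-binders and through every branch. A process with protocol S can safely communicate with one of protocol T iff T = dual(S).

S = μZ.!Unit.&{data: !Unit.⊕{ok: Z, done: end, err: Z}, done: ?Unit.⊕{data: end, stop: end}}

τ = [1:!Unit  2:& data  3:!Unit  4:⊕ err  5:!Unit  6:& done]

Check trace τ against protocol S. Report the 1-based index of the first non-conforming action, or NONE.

@1 !Unit  ✓  state: &{data: !Unit.⊕{ok: μZ.…, done: end, err: μZ.…}, done: ?Unit.⊕{data: end, stop: end}}
@2 & data  ✓  state: !Unit.⊕{ok: μZ.…, done: end, err: μZ.…}
@3 !Unit  ✓  state: ⊕{ok: μZ.…, done: end, err: μZ.…}
@4 ⊕ err  ✓  state: μZ.…
@5 !Unit  ✓  state: &{data: !Unit.⊕{ok: μZ.…, done: end, err: μZ.…}, done: ?Unit.⊕{data: end, stop: end}}
@6 & done  ✓  state: ?Unit.⊕{data: end, stop: end}
τ conforms to S (length 6)

NONE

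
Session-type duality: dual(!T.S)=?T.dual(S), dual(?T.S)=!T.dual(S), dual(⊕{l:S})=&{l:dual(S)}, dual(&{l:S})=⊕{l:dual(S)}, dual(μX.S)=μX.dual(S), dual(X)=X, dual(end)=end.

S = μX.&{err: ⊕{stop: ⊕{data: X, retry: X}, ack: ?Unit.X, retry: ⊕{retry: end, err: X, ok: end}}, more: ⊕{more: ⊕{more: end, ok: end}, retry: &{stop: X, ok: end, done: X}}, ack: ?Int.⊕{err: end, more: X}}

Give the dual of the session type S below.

μX.⊕{err: &{stop: &{data: X, retry: X}, ack: !Unit.X, retry: &{retry: end, err: X, ok: end}}, more: &{more: &{more: end, ok: end}, retry: ⊕{stop: X, ok: end, done: X}}, ack: !Int.&{err: end, more: X}}

μX ↦ μX  (rec unchanged)
  &{err,more,ack} ↦ ⊕{err,more,ack}  (&→⊕)
    • err:
      ⊕{stop,ack,retry} ↦ &{stop,ack,retry}  (select→offer)
        • stop:
          ⊕{data,retry} ↦ &{data,retry}  (select→offer)
            • data:
              X self-dual
            • retry:
              X self-dual
        • ack:
          ?Unit ↦ !Unit
            X self-dual
        • retry:
          ⊕{retry,err,ok} ↦ &{retry,err,ok}  (select→offer)
            • retry:
              end self-dual
            • err:
              X self-dual
            • ok:
              end self-dual
    • more:
      ⊕{more,retry} ↦ &{more,retry}  (select→offer)
        • more:
          ⊕{more,ok} ↦ &{more,ok}  (select→offer)
            • more:
              end self-dual
            • ok:
              end self-dual
        • retry:
          &{stop,ok,done} ↦ ⊕{stop,ok,done}  (&→⊕)
            • stop:
              X self-dual
            • ok:
              end self-dual
            • done:
              X self-dual
    • ack:
      ?Int ↦ !Int
        ⊕{err,more} ↦ &{err,more}  (select→offer)
          • err:
            end self-dual
          • more:
            X self-dual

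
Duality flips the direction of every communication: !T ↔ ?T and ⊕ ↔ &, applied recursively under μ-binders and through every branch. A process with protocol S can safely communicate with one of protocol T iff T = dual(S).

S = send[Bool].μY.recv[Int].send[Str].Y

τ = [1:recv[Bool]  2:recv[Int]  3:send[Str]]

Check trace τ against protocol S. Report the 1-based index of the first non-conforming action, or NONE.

@1 got recv[Bool], protocol expects send[Bool]  ✗

1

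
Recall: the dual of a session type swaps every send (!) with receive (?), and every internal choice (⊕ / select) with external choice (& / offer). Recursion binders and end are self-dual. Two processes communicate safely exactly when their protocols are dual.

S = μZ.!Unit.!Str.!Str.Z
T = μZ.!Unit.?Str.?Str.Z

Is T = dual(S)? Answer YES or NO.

NO

μZ ‖ μZ  ok (binder kept)
  !Unit ‖ !Unit  ✗ same direction on both sides — not dual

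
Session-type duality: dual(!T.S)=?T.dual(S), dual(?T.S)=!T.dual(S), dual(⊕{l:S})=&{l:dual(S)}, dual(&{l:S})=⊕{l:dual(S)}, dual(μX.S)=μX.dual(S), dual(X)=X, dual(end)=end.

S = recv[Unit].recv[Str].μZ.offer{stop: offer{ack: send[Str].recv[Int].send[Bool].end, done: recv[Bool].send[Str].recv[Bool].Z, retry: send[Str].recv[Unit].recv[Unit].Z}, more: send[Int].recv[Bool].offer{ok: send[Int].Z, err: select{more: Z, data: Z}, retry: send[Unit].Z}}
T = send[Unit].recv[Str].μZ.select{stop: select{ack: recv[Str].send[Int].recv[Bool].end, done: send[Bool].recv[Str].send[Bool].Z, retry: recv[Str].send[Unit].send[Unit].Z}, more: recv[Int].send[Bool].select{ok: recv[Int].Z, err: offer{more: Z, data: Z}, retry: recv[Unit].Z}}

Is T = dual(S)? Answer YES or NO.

NO

recv[Unit] | send[Unit]  match
  recv[Str] | recv[Str]  ✗ same direction on both sides — not dual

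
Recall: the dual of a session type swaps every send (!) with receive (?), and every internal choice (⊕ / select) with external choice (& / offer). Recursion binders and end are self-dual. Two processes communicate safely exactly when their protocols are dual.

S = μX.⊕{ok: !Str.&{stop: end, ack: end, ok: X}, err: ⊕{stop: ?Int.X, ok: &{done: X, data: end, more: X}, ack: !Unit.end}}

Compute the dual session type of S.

μX ↦ μX  (binder kept)
  ⊕{ok,err} ↦ &{ok,err}  (internal→external)
    [ok]
      !Str ↦ ?Str
        &{stop,ack,ok} ↦ ⊕{stop,ack,ok}  (offer→select)
          [stop]
            dual(end) = end
          [ack]
            dual(end) = end
          [ok]
            dual(X) = X
    [err]
      ⊕{stop,ok,ack} ↦ &{stop,ok,ack}  (internal→external)
        [stop]
          ?Int ↦ !Int
            dual(X) = X
        [ok]
          &{done,data,more} ↦ ⊕{done,data,more}  (offer→select)
            [done]
              dual(X) = X
            [data]
              dual(end) = end
            [more]
              dual(X) = X
        [ack]
          !Unit ↦ ?Unit
            dual(end) = end

μX.&{ok: ?Str.⊕{stop: end, ack: end, ok: X}, err: &{stop: !Int.X, ok: ⊕{done: X, data: end, more: X}, ack: ?Unit.end}}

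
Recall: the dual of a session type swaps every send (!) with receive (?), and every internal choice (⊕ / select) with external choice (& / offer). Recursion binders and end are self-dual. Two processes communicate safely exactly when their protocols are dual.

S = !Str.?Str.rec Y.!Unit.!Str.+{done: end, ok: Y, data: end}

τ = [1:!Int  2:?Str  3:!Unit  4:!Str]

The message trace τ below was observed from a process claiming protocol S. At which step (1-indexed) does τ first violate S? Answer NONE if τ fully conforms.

1

step 1: got !Int, protocol expects !Str  ✗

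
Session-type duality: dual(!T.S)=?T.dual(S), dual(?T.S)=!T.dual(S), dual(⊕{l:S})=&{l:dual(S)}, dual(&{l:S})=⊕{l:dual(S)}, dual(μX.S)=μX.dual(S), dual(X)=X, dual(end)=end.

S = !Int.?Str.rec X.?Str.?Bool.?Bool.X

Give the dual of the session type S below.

!Int = ?Int
  ?Str = !Str
    rec X = rec X  (binder kept)
      ?Str = !Str
        ?Bool = !Bool
          ?Bool = !Bool
            X self-dual

?Int.!Str.rec X.!Str.!Bool.!Bool.X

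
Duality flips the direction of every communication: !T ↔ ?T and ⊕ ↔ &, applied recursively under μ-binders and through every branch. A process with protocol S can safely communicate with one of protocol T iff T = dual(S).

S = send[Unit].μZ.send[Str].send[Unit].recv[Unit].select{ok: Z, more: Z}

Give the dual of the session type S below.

send[Unit] = recv[Unit]
  μZ = μZ  (binder kept)
    send[Str] = recv[Str]
      send[Unit] = recv[Unit]
        recv[Unit] = send[Unit]
          select{ok,more} = offer{ok,more}  (internal→external)
            [ok]
              Z ↦ Z
            [more]
              Z ↦ Z

recv[Unit].μZ.recv[Str].recv[Unit].send[Unit].offer{ok: Z, more: Z}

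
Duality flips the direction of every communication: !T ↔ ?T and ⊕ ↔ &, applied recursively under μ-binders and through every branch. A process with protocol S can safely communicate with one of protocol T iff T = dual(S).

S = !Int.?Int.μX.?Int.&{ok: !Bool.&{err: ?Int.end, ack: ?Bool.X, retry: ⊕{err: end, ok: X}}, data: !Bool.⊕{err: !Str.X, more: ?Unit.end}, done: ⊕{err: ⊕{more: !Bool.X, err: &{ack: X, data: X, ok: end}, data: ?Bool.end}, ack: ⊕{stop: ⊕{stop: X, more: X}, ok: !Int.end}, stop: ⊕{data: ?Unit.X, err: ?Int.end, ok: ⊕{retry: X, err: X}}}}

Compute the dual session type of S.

!Int = ?Int
  ?Int = !Int
    μX = μX  (rec unchanged)
      ?Int = !Int
        &{ok,data,done} = ⊕{ok,data,done}  (external→internal)
          case ok:
            !Bool = ?Bool
              &{err,ack,retry} = ⊕{err,ack,retry}  (external→internal)
                case err:
                  ?Int = !Int
                    dual(end) = end
                case ack:
                  ?Bool = !Bool
                    dual(X) = X
                case retry:
                  ⊕{err,ok} = &{err,ok}  (select→offer)
                    case err:
                      dual(end) = end
                    case ok:
                      dual(X) = X
          case data:
            !Bool = ?Bool
              ⊕{err,more} = &{err,more}  (select→offer)
                case err:
                  !Str = ?Str
                    dual(X) = X
                case more:
                  ?Unit = !Unit
                    dual(end) = end
          case done:
            ⊕{err,ack,stop} = &{err,ack,stop}  (select→offer)
              case err:
                ⊕{more,err,data} = &{more,err,data}  (select→offer)
                  case more:
                    !Bool = ?Bool
                      dual(X) = X
                  case err:
                    &{ack,data,ok} = ⊕{ack,data,ok}  (external→internal)
                      case ack:
                        dual(X) = X
                      case data:
                        dual(X) = X
                      case ok:
                        dual(end) = end
                  case data:
                    ?Bool = !Bool
                      dual(end) = end
              case ack:
                ⊕{stop,ok} = &{stop,ok}  (select→offer)
                  case stop:
                    ⊕{stop,more} = &{stop,more}  (select→offer)
                      case stop:
                        dual(X) = X
                      case more:
                        dual(X) = X
                  case ok:
                    !Int = ?Int
                      dual(end) = end
              case stop:
                ⊕{data,err,ok} = &{data,err,ok}  (select→offer)
                  case data:
                    ?Unit = !Unit
                      dual(X) = X
                  case err:
                    ?Int = !Int
                      dual(end) = end
                  case ok:
                    ⊕{retry,err} = &{retry,err}  (select→offer)
                      case retry:
                        dual(X) = X
                      case err:
                        dual(X) = X

?Int.!Int.μX.!Int.⊕{ok: ?Bool.⊕{err: !Int.end, ack: !Bool.X, retry: &{err: end, ok: X}}, data: ?Bool.&{err: ?Str.X, more: !Unit.end}, done: &{err: &{more: ?Bool.X, err: ⊕{ack: X, data: X, ok: end}, data: !Bool.end}, ack: &{stop: &{stop: X, more: X}, ok: ?Int.end}, stop: &{data: !Unit.X, err: !Int.end, ok: &{retry: X, err: X}}}}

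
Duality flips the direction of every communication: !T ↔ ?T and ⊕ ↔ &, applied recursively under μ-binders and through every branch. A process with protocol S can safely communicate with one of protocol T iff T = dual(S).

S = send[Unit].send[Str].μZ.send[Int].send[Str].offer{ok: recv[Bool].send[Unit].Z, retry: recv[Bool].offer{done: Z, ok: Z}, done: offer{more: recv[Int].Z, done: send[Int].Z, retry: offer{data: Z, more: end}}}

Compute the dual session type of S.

send[Unit] = recv[Unit]
  send[Str] = recv[Str]
    μZ = μZ  (rec unchanged)
      send[Int] = recv[Int]
        send[Str] = recv[Str]
          offer{ok,retry,done} = select{ok,retry,done}  (&→⊕)
            [ok]
              recv[Bool] = send[Bool]
                send[Unit] = recv[Unit]
                  Z self-dual
            [retry]
              recv[Bool] = send[Bool]
                offer{done,ok} = select{done,ok}  (&→⊕)
                  [done]
                    Z self-dual
                  [ok]
                    Z self-dual
            [done]
              offer{more,done,retry} = select{more,done,retry}  (&→⊕)
                [more]
                  recv[Int] = send[Int]
                    Z self-dual
                [done]
                  send[Int] = recv[Int]
                    Z self-dual
                [retry]
                  offer{data,more} = select{data,more}  (&→⊕)
                    [data]
                      Z self-dual
                    [more]
                      end self-dual

recv[Unit].recv[Str].μZ.recv[Int].recv[Str].select{ok: send[Bool].recv[Unit].Z, retry: send[Bool].select{done: Z, ok: Z}, done: select{more: send[Int].Z, done: recv[Int].Z, retry: select{data: Z, more: end}}}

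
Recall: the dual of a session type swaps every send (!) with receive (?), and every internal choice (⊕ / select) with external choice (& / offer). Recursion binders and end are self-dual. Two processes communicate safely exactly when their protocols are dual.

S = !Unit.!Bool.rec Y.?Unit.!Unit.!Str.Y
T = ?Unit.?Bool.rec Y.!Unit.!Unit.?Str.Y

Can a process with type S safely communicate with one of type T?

!Unit ‖ ?Unit  ok
  !Bool ‖ ?Bool  ok
    rec Y ‖ rec Y  ok (rec unchanged)
      ?Unit ‖ !Unit  ok
        !Unit ‖ !Unit  ✗ same direction on both sides — not dual

NO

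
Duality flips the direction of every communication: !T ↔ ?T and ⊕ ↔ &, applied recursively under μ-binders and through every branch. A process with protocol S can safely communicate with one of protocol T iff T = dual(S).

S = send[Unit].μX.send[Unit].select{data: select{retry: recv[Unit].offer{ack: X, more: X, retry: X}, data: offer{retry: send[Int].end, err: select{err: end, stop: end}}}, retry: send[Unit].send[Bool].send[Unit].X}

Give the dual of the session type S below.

send[Unit] = recv[Unit]
  μX = μX  (μ self-dual)
    send[Unit] = recv[Unit]
      select{data,retry} = offer{data,retry}  (⊕→&)
        [data]
          select{retry,data} = offer{retry,data}  (⊕→&)
            [retry]
              recv[Unit] = send[Unit]
                offer{ack,more,retry} = select{ack,more,retry}  (offer→select)
                  [ack]
                    X self-dual
                  [more]
                    X self-dual
                  [retry]
                    X self-dual
            [data]
              offer{retry,err} = select{retry,err}  (offer→select)
                [retry]
                  send[Int] = recv[Int]
                    end self-dual
                [err]
                  select{err,stop} = offer{err,stop}  (⊕→&)
                    [err]
                      end self-dual
                    [stop]
                      end self-dual
        [retry]
          send[Unit] = recv[Unit]
            send[Bool] = recv[Bool]
              send[Unit] = recv[Unit]
                X self-dual

recv[Unit].μX.recv[Unit].offer{data: offer{retry: send[Unit].select{ack: X, more: X, retry: X}, data: select{retry: recv[Int].end, err: offer{err: end, stop: end}}}, retry: recv[Unit].recv[Bool].recv[Unit].X}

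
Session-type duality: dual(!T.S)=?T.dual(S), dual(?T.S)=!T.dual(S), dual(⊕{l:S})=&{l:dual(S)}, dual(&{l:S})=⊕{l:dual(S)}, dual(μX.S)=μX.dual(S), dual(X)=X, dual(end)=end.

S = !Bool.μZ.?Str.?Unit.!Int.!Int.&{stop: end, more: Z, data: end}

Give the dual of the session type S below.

!Bool → ?Bool
  μZ → μZ  (μ self-dual)
    ?Str → !Str
      ?Unit → !Unit
        !Int → ?Int
          !Int → ?Int
            &{stop,more,data} → ⊕{stop,more,data}  (&→⊕)
              [stop]
                end self-dual
              [more]
                Z self-dual
              [data]
                end self-dual

?Bool.μZ.!Str.!Unit.?Int.?Int.⊕{stop: end, more: Z, data: end}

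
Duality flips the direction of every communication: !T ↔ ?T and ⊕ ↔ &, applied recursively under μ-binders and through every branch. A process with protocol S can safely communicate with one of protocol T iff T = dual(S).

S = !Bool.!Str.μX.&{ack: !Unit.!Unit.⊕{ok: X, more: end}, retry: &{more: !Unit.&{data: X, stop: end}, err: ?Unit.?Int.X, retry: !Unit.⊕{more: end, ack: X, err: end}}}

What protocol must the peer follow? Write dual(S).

?Bool.?Str.μX.⊕{ack: ?Unit.?Unit.&{ok: X, more: end}, retry: ⊕{more: ?Unit.⊕{data: X, stop: end}, err: !Unit.!Int.X, retry: ?Unit.&{more: end, ack: X, err: end}}}

!Bool ↦ ?Bool
  !Str ↦ ?Str
    μX ↦ μX  (binder kept)
      &{ack,retry} ↦ ⊕{ack,retry}  (external→internal)
        case ack:
          !Unit ↦ ?Unit
            !Unit ↦ ?Unit
              ⊕{ok,more} ↦ &{ok,more}  (select→offer)
                case ok:
                  X self-dual
                case more:
                  end self-dual
        case retry:
          &{more,err,retry} ↦ ⊕{more,err,retry}  (external→internal)
            case more:
              !Unit ↦ ?Unit
                &{data,stop} ↦ ⊕{data,stop}  (external→internal)
                  case data:
                    X self-dual
                  case stop:
                    end self-dual
            case err:
              ?Unit ↦ !Unit
                ?Int ↦ !Int
                  X self-dual
            case retry:
              !Unit ↦ ?Unit
                ⊕{more,ack,err} ↦ &{more,ack,err}  (select→offer)
                  case more:
                    end self-dual
                  case ack:
                    X self-dual
                  case err:
                    end self-dual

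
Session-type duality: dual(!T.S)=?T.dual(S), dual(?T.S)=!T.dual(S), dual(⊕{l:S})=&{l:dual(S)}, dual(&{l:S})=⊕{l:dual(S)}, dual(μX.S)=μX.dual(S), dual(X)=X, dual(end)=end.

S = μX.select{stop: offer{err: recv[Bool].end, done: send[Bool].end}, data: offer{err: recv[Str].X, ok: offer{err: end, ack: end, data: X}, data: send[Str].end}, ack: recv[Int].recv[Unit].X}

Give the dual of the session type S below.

μX ↦ μX  (μ self-dual)
  select{stop,data,ack} ↦ offer{stop,data,ack}  (internal→external)
    [stop]
      offer{err,done} ↦ select{err,done}  (offer→select)
        [err]
          recv[Bool] ↦ send[Bool]
            end ↦ end
        [done]
          send[Bool] ↦ recv[Bool]
            end ↦ end
    [data]
      offer{err,ok,data} ↦ select{err,ok,data}  (offer→select)
        [err]
          recv[Str] ↦ send[Str]
            X ↦ X
        [ok]
          offer{err,ack,data} ↦ select{err,ack,data}  (offer→select)
            [err]
              end ↦ end
            [ack]
              end ↦ end
            [data]
              X ↦ X
        [data]
          send[Str] ↦ recv[Str]
            end ↦ end
    [ack]
      recv[Int] ↦ send[Int]
        recv[Unit] ↦ send[Unit]
          X ↦ X

μX.offer{stop: select{err: send[Bool].end, done: recv[Bool].end}, data: select{err: send[Str].X, ok: select{err: end, ack: end, data: X}, data: recv[Str].end}, ack: send[Int].send[Unit].X}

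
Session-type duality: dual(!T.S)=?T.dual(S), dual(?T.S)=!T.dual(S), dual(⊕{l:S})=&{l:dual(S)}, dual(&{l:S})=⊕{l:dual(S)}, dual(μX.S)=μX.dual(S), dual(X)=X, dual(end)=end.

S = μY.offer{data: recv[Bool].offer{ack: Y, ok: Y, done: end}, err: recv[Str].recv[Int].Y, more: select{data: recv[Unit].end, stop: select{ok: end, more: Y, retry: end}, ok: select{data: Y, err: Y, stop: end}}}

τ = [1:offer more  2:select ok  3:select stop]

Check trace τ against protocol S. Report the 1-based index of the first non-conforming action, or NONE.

NONE

step 1: offer more  match  cont: select{data: recv[Unit].end, stop: select{ok: end, more: μY.…, retry: end}, ok: select{data: μY.…, err: μY.…, stop: end}}
step 2: select ok  match  cont: select{data: μY.…, err: μY.…, stop: end}
step 3: select stop  match  cont: end
all 3 steps conform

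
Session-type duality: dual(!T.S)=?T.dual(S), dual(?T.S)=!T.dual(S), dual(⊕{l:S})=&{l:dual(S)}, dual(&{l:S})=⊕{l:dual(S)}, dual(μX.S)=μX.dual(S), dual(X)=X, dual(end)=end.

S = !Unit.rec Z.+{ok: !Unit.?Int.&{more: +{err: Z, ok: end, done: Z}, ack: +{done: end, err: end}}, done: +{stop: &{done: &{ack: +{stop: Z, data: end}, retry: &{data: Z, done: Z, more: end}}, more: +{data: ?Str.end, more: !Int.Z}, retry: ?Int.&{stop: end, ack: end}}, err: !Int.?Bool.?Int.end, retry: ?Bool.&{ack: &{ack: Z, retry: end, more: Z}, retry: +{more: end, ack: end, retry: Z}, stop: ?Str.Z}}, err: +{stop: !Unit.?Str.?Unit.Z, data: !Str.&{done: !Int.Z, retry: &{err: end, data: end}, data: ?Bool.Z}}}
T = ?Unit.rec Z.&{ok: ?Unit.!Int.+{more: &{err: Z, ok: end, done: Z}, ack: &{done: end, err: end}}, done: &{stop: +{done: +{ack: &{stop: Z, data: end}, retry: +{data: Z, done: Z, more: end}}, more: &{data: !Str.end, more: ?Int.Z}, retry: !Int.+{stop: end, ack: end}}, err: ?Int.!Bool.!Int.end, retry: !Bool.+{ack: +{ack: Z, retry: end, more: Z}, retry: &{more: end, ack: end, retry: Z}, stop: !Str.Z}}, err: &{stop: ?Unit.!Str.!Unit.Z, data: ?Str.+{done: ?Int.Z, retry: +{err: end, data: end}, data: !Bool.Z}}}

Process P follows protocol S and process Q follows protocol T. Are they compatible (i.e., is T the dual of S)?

YES

!Unit vs ?Unit  match
  rec Z vs rec Z  match (binder kept)
    +{ok,done,err} vs &{ok,done,err}  match labels match
      [ok]
        !Unit vs ?Unit  match
          ?Int vs !Int  match
            &{more,ack} vs +{more,ack}  match labels match
              [more]
                +{err,ok,done} vs &{err,ok,done}  match labels match
                  [err]
                    Z vs Z  match
                  [ok]
                    end vs end  match
                  [done]
                    Z vs Z  match
              [ack]
                +{done,err} vs &{done,err}  match labels match
                  [done]
                    end vs end  match
                  [err]
                    end vs end  match
      [done]
        +{stop,err,retry} vs &{stop,err,retry}  match labels match
          [stop]
            &{done,more,retry} vs +{done,more,retry}  match labels match
              [done]
                &{ack,retry} vs +{ack,retry}  match labels match
                  [ack]
                    +{stop,data} vs &{stop,data}  match labels match
                      [stop]
                        Z vs Z  match
                      [data]
                        end vs end  match
                  [retry]
                    &{data,done,more} vs +{data,done,more}  match labels match
                      [data]
                        Z vs Z  match
                      [done]
                        Z vs Z  match
                      [more]
                        end vs end  match
              [more]
                +{data,more} vs &{data,more}  match labels match
                  [data]
                    ?Str vs !Str  match
                      end vs end  match
                  [more]
                    !Int vs ?Int  match
                      Z vs Z  match
              [retry]
                ?Int vs !Int  match
                  &{stop,ack} vs +{stop,ack}  match labels match
                    [stop]
                      end vs end  match
                    [ack]
                      end vs end  match
          [err]
            !Int vs ?Int  match
              ?Bool vs !Bool  match
                ?Int vs !Int  match
                  end vs end  match
          [retry]
            ?Bool vs !Bool  match
              &{ack,retry,stop} vs +{ack,retry,stop}  match labels match
                [ack]
                  &{ack,retry,more} vs +{ack,retry,more}  match labels match
                    [ack]
                      Z vs Z  match
                    [retry]
                      end vs end  match
                    [more]
                      Z vs Z  match
                [retry]
                  +{more,ack,retry} vs &{more,ack,retry}  match labels match
                    [more]
                      end vs end  match
                    [ack]
                      end vs end  match
                    [retry]
                      Z vs Z  match
                [stop]
                  ?Str vs !Str  match
                    Z vs Z  match
      [err]
        +{stop,data} vs &{stop,data}  match labels match
          [stop]
            !Unit vs ?Unit  match
              ?Str vs !Str  match
                ?Unit vs !Unit  match
                  Z vs Z  match
          [data]
            !Str vs ?Str  match
              &{done,retry,data} vs +{done,retry,data}  match labels match
                [done]
                  !Int vs ?Int  match
                    Z vs Z  match
                [retry]
                  &{err,data} vs +{err,data}  match labels match
                    [err]
                      end vs end  match
                    [data]
                      end vs end  match
                [data]
                  ?Bool vs !Bool  match
                    Z vs Z  match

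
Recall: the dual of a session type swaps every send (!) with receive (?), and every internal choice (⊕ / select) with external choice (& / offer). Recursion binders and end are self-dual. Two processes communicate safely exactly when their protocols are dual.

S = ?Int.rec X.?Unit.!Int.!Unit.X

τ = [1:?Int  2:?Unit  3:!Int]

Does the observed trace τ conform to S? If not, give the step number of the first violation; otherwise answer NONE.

step 1: ?Int  ok  state: rec X.…
step 2: ?Unit  ok  state: !Int.!Unit.rec X.…
step 3: !Int  ok  state: !Unit.rec X.…
trace exhausted — no violation

NONE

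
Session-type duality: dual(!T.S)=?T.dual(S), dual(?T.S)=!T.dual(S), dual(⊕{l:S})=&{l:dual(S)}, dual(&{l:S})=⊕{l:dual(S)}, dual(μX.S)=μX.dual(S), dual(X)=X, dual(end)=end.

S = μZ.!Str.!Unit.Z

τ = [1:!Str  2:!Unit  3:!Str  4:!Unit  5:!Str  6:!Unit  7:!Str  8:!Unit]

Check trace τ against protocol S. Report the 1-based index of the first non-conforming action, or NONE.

step 1: !Str  match  now at !Unit.μZ.…
step 2: !Unit  match  now at μZ.…
step 3: !Str  match  now at !Unit.μZ.…
step 4: !Unit  match  now at μZ.…
step 5: !Str  match  now at !Unit.μZ.…
step 6: !Unit  match  now at μZ.…
step 7: !Str  match  now at !Unit.μZ.…
step 8: !Unit  match  now at μZ.…
τ conforms to S (length 8)

NONE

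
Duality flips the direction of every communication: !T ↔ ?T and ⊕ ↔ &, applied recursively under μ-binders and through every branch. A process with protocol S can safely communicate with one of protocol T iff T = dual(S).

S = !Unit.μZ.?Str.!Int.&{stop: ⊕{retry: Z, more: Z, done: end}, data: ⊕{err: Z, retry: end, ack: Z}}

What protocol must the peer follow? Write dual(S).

!Unit = ?Unit
  μZ = μZ  (μ self-dual)
    ?Str = !Str
      !Int = ?Int
        &{stop,data} = ⊕{stop,data}  (offer→select)
          case stop:
            ⊕{retry,more,done} = &{retry,more,done}  (internal→external)
              case retry:
                Z ↦ Z
              case more:
                Z ↦ Z
              case done:
                end ↦ end
          case data:
            ⊕{err,retry,ack} = &{err,retry,ack}  (internal→external)
              case err:
                Z ↦ Z
              case retry:
                end ↦ end
              case ack:
                Z ↦ Z

?Unit.μZ.!Str.?Int.⊕{stop: &{retry: Z, more: Z, done: end}, data: &{err: Z, retry: end, ack: Z}}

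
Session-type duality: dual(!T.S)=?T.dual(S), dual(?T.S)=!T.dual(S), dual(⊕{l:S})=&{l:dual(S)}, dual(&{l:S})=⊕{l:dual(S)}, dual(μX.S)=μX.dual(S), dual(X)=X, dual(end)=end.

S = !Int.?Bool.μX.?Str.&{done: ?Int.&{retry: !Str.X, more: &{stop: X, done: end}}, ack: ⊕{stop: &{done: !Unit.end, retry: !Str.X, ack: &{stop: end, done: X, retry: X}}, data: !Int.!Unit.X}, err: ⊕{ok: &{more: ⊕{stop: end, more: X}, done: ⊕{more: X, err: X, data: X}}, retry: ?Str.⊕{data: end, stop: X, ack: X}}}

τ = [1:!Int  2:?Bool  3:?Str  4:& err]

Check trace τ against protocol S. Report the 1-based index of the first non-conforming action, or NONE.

NONE

@1 !Int  ✓  state: ?Bool.μX.…
@2 ?Bool  ✓  state: μX.…
@3 ?Str  ✓  state: &{done: ?Int.&{retry: !Str.μX.…, more: &{stop: μX.…, done: end}}, ack: ⊕{stop: &{done: !Unit.end, retry: !Str.μX.…, ack: &{stop: end, done: μX.…, retry: μX.…}}, data: !Int.!Unit.μX.…}, err: ⊕{ok: &{more: ⊕{stop: end, more: μX.…}, done: ⊕{more: μX.…, err: μX.…, data: μX.…}}, retry: ?Str.⊕{data: end, stop: μX.…, ack: μX.…}}}
@4 & err  ✓  state: ⊕{ok: &{more: ⊕{stop: end, more: μX.…}, done: ⊕{more: μX.…, err: μX.…, data: μX.…}}, retry: ?Str.⊕{data: end, stop: μX.…, ack: μX.…}}
all 4 steps conform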